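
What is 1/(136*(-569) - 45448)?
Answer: -1/122832 ≈ -8.1412e-6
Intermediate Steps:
1/(136*(-569) - 45448) = 1/(-77384 - 45448) = 1/(-122832) = -1/122832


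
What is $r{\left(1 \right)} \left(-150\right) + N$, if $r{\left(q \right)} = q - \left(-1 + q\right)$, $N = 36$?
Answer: $-114$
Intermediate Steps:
$r{\left(q \right)} = 1$ ($r{\left(q \right)} = q - \left(-1 + q\right) = 1$)
$r{\left(1 \right)} \left(-150\right) + N = 1 \left(-150\right) + 36 = -150 + 36 = -114$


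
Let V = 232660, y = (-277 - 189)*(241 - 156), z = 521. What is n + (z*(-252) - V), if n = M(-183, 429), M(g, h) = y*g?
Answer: 6884678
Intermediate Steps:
y = -39610 (y = -466*85 = -39610)
M(g, h) = -39610*g
n = 7248630 (n = -39610*(-183) = 7248630)
n + (z*(-252) - V) = 7248630 + (521*(-252) - 1*232660) = 7248630 + (-131292 - 232660) = 7248630 - 363952 = 6884678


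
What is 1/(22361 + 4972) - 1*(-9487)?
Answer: 259308172/27333 ≈ 9487.0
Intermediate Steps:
1/(22361 + 4972) - 1*(-9487) = 1/27333 + 9487 = 259308172/27333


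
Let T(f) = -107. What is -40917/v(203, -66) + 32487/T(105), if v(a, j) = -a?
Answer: -2216742/21721 ≈ -102.06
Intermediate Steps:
-40917/v(203, -66) + 32487/T(105) = -40917/((-1*203)) + 32487/(-107) = -40917/(-203) + 32487*(-1/107) = -40917*(-1/203) - 32487/107 = 40917/203 - 32487/107 = -2216742/21721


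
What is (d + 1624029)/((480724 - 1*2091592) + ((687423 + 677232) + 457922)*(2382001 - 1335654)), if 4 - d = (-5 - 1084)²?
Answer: 438112/1907046365351 ≈ 2.2973e-7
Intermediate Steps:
d = -1185917 (d = 4 - (-5 - 1084)² = 4 - 1*(-1089)² = 4 - 1*1185921 = 4 - 1185921 = -1185917)
(d + 1624029)/((480724 - 1*2091592) + ((687423 + 677232) + 457922)*(2382001 - 1335654)) = (-1185917 + 1624029)/((480724 - 1*2091592) + ((687423 + 677232) + 457922)*(2382001 - 1335654)) = 438112/((480724 - 2091592) + (1364655 + 457922)*1046347) = 438112/(-1610868 + 1822577*1046347) = 438112/(-1610868 + 1907047976219) = 438112/1907046365351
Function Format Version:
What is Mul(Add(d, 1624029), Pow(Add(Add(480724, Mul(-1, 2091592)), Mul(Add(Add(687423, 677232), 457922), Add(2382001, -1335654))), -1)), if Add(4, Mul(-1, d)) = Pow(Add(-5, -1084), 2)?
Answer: Rational(438112, 1907046365351) ≈ 2.2973e-7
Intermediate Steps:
d = -1185917 (d = Add(4, Mul(-1, Pow(Add(-5, -1084), 2))) = Add(4, Mul(-1, Pow(-1089, 2))) = Add(4, Mul(-1, 1185921)) = Add(4, -1185921) = -1185917)
Mul(Add(d, 1624029), Pow(Add(Add(480724, Mul(-1, 2091592)), Mul(Add(Add(687423, 677232), 457922), Add(2382001, -1335654))), -1)) = Mul(Add(-1185917, 1624029), Pow(Add(Add(480724, Mul(-1, 2091592)), Mul(Add(Add(687423, 677232), 457922), Add(2382001, -1335654))), -1)) = Mul(438112, Pow(Add(Add(480724, -2091592), Mul(Add(1364655, 457922), 1046347)), -1)) = Mul(438112, Pow(Add(-1610868, Mul(1822577, 1046347)), -1)) = Mul(438112, Pow(Add(-1610868, 1907047976219), -1)) = Mul(438112, Pow(1907046365351, -1)) = Mul(438112, Rational(1, 1907046365351)) = Rational(438112, 1907046365351)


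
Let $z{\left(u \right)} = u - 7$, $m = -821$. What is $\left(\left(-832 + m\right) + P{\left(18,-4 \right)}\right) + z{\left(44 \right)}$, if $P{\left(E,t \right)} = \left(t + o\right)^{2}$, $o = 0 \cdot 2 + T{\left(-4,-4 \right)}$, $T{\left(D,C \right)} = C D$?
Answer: $-1472$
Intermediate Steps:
$o = 16$ ($o = 0 \cdot 2 - -16 = 0 + 16 = 16$)
$P{\left(E,t \right)} = \left(16 + t\right)^{2}$ ($P{\left(E,t \right)} = \left(t + 16\right)^{2} = \left(16 + t\right)^{2}$)
$z{\left(u \right)} = -7 + u$
$\left(\left(-832 + m\right) + P{\left(18,-4 \right)}\right) + z{\left(44 \right)} = \left(\left(-832 - 821\right) + \left(16 - 4\right)^{2}\right) + \left(-7 + 44\right) = \left(-1653 + 12^{2}\right) + 37 = \left(-1653 + 144\right) + 37 = -1509 + 37 = -1472$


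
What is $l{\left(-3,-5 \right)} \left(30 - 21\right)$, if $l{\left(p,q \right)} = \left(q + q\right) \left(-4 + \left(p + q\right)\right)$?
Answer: $1080$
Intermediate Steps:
$l{\left(p,q \right)} = 2 q \left(-4 + p + q\right)$
$l{\left(-3,-5 \right)} \left(30 - 21\right) = 2 \left(-5\right) \left(-4 - 3 - 5\right) \left(30 - 21\right) = 2 \left(-5\right) \left(-12\right) 9 = 120 \cdot 9 = 1080$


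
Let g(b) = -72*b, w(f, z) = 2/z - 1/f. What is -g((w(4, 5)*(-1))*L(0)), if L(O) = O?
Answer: 0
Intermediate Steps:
w(f, z) = -1/f + 2/z
-g((w(4, 5)*(-1))*L(0)) = -(-72)*((-1/4 + 2/5)*(-1))*0 = -(-72)*((-1*¼ + 2*(⅕))*(-1))*0 = -(-72)*((-¼ + ⅖)*(-1))*0 = -(-72)*((3/20)*(-1))*0 = -(-72)*(-3/20*0) = -(-72)*0 = -1*0 = 0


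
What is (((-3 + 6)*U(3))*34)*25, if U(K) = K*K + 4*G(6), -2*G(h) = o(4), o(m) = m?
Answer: 2550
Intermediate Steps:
G(h) = -2 (G(h) = -1/2*4 = -2)
U(K) = -8 + K**2 (U(K) = K*K + 4*(-2) = K**2 - 8 = -8 + K**2)
(((-3 + 6)*U(3))*34)*25 = (((-3 + 6)*(-8 + 3**2))*34)*25 = ((3*(-8 + 9))*34)*25 = ((3*1)*34)*25 = (3*34)*25 = 102*25 = 2550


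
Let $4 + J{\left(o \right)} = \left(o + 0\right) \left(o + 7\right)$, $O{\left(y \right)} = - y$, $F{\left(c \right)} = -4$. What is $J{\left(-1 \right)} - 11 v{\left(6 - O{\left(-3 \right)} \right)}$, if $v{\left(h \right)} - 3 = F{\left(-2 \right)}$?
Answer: $1$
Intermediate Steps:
$J{\left(o \right)} = -4 + o \left(7 + o\right)$ ($J{\left(o \right)} = -4 + \left(o + 0\right) \left(o + 7\right) = -4 + o \left(7 + o\right)$)
$v{\left(h \right)} = -1$ ($v{\left(h \right)} = 3 - 4 = -1$)
$J{\left(-1 \right)} - 11 v{\left(6 - O{\left(-3 \right)} \right)} = \left(-4 + \left(-1\right)^{2} + 7 \left(-1\right)\right) - -11 = \left(-4 + 1 - 7\right) + 11 = -10 + 11 = 1$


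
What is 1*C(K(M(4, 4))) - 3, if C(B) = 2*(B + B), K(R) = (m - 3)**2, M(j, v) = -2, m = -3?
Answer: 141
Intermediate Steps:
K(R) = 36 (K(R) = (-3 - 3)**2 = (-6)**2 = 36)
C(B) = 4*B (C(B) = 2*(2*B) = 4*B)
1*C(K(M(4, 4))) - 3 = 1*(4*36) - 3 = 1*144 - 3 = 144 - 3 = 141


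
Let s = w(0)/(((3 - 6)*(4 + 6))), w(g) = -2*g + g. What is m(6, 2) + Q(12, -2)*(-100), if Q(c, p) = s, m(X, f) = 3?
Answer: 3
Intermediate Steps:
w(g) = -g
s = 0 (s = (-1*0)/(((3 - 6)*(4 + 6))) = 0/((-3*10)) = 0/(-30) = 0*(-1/30) = 0)
Q(c, p) = 0
m(6, 2) + Q(12, -2)*(-100) = 3 + 0*(-100) = 3 + 0 = 3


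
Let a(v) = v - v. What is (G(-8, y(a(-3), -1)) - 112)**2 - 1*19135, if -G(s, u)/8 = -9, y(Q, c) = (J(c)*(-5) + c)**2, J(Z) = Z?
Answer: -17535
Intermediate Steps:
a(v) = 0
y(Q, c) = 16*c**2 (y(Q, c) = (c*(-5) + c)**2 = (-5*c + c)**2 = (-4*c)**2 = 16*c**2)
G(s, u) = 72 (G(s, u) = -8*(-9) = 72)
(G(-8, y(a(-3), -1)) - 112)**2 - 1*19135 = (72 - 112)**2 - 1*19135 = (-40)**2 - 19135 = 1600 - 19135 = -17535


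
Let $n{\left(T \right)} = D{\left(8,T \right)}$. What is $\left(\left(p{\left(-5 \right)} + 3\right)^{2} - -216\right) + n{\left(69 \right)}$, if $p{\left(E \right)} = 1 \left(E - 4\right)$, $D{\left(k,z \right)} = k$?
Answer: $260$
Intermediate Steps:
$p{\left(E \right)} = -4 + E$ ($p{\left(E \right)} = 1 \left(-4 + E\right) = -4 + E$)
$n{\left(T \right)} = 8$
$\left(\left(p{\left(-5 \right)} + 3\right)^{2} - -216\right) + n{\left(69 \right)} = \left(\left(\left(-4 - 5\right) + 3\right)^{2} - -216\right) + 8 = \left(\left(-9 + 3\right)^{2} + 216\right) + 8 = \left(\left(-6\right)^{2} + 216\right) + 8 = \left(36 + 216\right) + 8 = 252 + 8 = 260$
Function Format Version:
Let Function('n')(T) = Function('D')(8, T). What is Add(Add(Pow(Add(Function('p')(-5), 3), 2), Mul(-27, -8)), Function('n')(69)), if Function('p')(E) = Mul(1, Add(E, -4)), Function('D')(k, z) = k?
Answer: 260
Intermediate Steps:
Function('p')(E) = Add(-4, E) (Function('p')(E) = Mul(1, Add(-4, E)) = Add(-4, E))
Function('n')(T) = 8
Add(Add(Pow(Add(Function('p')(-5), 3), 2), Mul(-27, -8)), Function('n')(69)) = Add(Add(Pow(Add(Add(-4, -5), 3), 2), Mul(-27, -8)), 8) = Add(Add(Pow(Add(-9, 3), 2), 216), 8) = Add(Add(Pow(-6, 2), 216), 8) = Add(Add(36, 216), 8) = Add(252, 8) = 260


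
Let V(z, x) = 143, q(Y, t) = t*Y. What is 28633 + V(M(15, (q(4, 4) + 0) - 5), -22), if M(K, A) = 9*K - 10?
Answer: 28776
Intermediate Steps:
q(Y, t) = Y*t
M(K, A) = -10 + 9*K
28633 + V(M(15, (q(4, 4) + 0) - 5), -22) = 28633 + 143 = 28776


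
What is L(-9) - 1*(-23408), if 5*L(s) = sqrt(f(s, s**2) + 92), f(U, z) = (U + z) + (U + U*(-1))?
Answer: 23408 + 2*sqrt(41)/5 ≈ 23411.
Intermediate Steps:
f(U, z) = U + z (f(U, z) = (U + z) + (U - U) = (U + z) + 0 = U + z)
L(s) = sqrt(92 + s + s**2)/5 (L(s) = sqrt((s + s**2) + 92)/5 = sqrt(92 + s + s**2)/5)
L(-9) - 1*(-23408) = sqrt(92 - 9 + (-9)**2)/5 - 1*(-23408) = sqrt(92 - 9 + 81)/5 + 23408 = sqrt(164)/5 + 23408 = (2*sqrt(41))/5 + 23408 = 2*sqrt(41)/5 + 23408 = 23408 + 2*sqrt(41)/5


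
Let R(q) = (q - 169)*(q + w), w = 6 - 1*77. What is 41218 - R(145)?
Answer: 42994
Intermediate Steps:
w = -71 (w = 6 - 77 = -71)
R(q) = (-169 + q)*(-71 + q) (R(q) = (q - 169)*(q - 71) = (-169 + q)*(-71 + q))
41218 - R(145) = 41218 - (11999 + 145² - 240*145) = 41218 - (11999 + 21025 - 34800) = 41218 - 1*(-1776) = 41218 + 1776 = 42994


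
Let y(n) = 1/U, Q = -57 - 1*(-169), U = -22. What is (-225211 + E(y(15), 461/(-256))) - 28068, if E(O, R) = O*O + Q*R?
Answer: -490738607/1936 ≈ -2.5348e+5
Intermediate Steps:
Q = 112 (Q = -57 + 169 = 112)
y(n) = -1/22 (y(n) = 1/(-22) = -1/22)
E(O, R) = O**2 + 112*R (E(O, R) = O*O + 112*R = O**2 + 112*R)
(-225211 + E(y(15), 461/(-256))) - 28068 = (-225211 + ((-1/22)**2 + 112*(461/(-256)))) - 28068 = (-225211 + (1/484 + 112*(461*(-1/256)))) - 28068 = (-225211 + (1/484 + 112*(-461/256))) - 28068 = (-225211 + (1/484 - 3227/16)) - 28068 = (-225211 - 390463/1936) - 28068 = -436398959/1936 - 28068 = -490738607/1936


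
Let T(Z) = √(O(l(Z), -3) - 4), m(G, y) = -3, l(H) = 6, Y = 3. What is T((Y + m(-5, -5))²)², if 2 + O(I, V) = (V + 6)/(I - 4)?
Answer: -9/2 ≈ -4.5000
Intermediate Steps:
O(I, V) = -2 + (6 + V)/(-4 + I) (O(I, V) = -2 + (V + 6)/(I - 4) = -2 + (6 + V)/(-4 + I))
T(Z) = 3*I*√2/2 (T(Z) = √((14 - 3 - 2*6)/(-4 + 6) - 4) = √((14 - 3 - 12)/2 - 4) = √((½)*(-1) - 4) = √(-½ - 4) = √(-9/2) = 3*I*√2/2)
T((Y + m(-5, -5))²)² = (3*I*√2/2)² = -9/2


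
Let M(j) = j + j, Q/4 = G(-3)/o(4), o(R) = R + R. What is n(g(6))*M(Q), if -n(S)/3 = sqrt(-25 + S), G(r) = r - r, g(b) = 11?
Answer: 0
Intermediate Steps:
o(R) = 2*R
G(r) = 0
n(S) = -3*sqrt(-25 + S)
Q = 0 (Q = 4*(0/((2*4))) = 4*(0/8) = 4*(0*(1/8)) = 4*0 = 0)
M(j) = 2*j
n(g(6))*M(Q) = (-3*sqrt(-25 + 11))*(2*0) = -3*I*sqrt(14)*0 = 0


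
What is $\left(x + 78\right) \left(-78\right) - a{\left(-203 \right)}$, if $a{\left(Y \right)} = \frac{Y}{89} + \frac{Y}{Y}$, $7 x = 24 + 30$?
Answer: $- \frac{4164402}{623} \approx -6684.4$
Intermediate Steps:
$x = \frac{54}{7}$ ($x = \frac{24 + 30}{7} = \frac{1}{7} \cdot 54 = \frac{54}{7} \approx 7.7143$)
$a{\left(Y \right)} = 1 + \frac{Y}{89}$ ($a{\left(Y \right)} = Y \frac{1}{89} + 1 = \frac{Y}{89} + 1 = 1 + \frac{Y}{89}$)
$\left(x + 78\right) \left(-78\right) - a{\left(-203 \right)} = \left(\frac{54}{7} + 78\right) \left(-78\right) - \left(1 + \frac{1}{89} \left(-203\right)\right) = \frac{600}{7} \left(-78\right) - \left(1 - \frac{203}{89}\right) = - \frac{46800}{7} - - \frac{114}{89} = - \frac{46800}{7} + \frac{114}{89} = - \frac{4164402}{623}$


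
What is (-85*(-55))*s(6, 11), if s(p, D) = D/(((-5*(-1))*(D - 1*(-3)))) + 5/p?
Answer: 97240/21 ≈ 4630.5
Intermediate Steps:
s(p, D) = 5/p + D/(15 + 5*D) (s(p, D) = D/((5*(D + 3))) + 5/p = D/((5*(3 + D))) + 5/p = D/(15 + 5*D) + 5/p = 5/p + D/(15 + 5*D))
(-85*(-55))*s(6, 11) = (-85*(-55))*((⅕)*(75 + 25*11 + 11*6)/(6*(3 + 11))) = 4675*((⅕)*(⅙)*(75 + 275 + 66)/14) = 4675*((⅕)*(⅙)*(1/14)*416) = 4675*(104/105) = 97240/21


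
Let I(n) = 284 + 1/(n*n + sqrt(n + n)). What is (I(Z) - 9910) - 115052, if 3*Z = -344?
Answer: (-1496136*sqrt(129) + 14753895799*I)/(4*(-29584*I + 3*sqrt(129))) ≈ -1.2468e+5 - 1.1921e-7*I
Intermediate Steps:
Z = -344/3 (Z = (1/3)*(-344) = -344/3 ≈ -114.67)
I(n) = 284 + 1/(n**2 + sqrt(2)*sqrt(n)) (I(n) = 284 + 1/(n**2 + sqrt(2*n)) = 284 + 1/(n**2 + sqrt(2)*sqrt(n)))
(I(Z) - 9910) - 115052 = ((1 + 284*(-344/3)**2 + 284*sqrt(2)*sqrt(-344/3))/((-344/3)**2 + sqrt(2)*sqrt(-344/3)) - 9910) - 115052 = ((1 + 284*(118336/9) + 284*sqrt(2)*(2*I*sqrt(258)/3))/(118336/9 + sqrt(2)*(2*I*sqrt(258)/3)) - 9910) - 115052 = ((1 + 33607424/9 + 1136*I*sqrt(129)/3)/(118336/9 + 4*I*sqrt(129)/3) - 9910) - 115052 = ((33607433/9 + 1136*I*sqrt(129)/3)/(118336/9 + 4*I*sqrt(129)/3) - 9910) - 115052 = (-9910 + (33607433/9 + 1136*I*sqrt(129)/3)/(118336/9 + 4*I*sqrt(129)/3)) - 115052 = -124962 + (33607433/9 + 1136*I*sqrt(129)/3)/(118336/9 + 4*I*sqrt(129)/3)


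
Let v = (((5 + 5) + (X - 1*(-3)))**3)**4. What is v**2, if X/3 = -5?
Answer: 16777216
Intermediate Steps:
X = -15 (X = 3*(-5) = -15)
v = 4096 (v = (((5 + 5) + (-15 - 1*(-3)))**3)**4 = ((10 + (-15 + 3))**3)**4 = ((10 - 12)**3)**4 = ((-2)**3)**4 = (-8)**4 = 4096)
v**2 = 4096**2 = 16777216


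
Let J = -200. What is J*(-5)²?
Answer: -5000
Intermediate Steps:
J*(-5)² = -200*(-5)² = -200*25 = -5000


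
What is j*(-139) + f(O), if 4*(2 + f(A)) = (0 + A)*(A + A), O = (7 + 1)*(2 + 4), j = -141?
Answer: 20749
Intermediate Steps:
O = 48 (O = 8*6 = 48)
f(A) = -2 + A²/2 (f(A) = -2 + ((0 + A)*(A + A))/4 = -2 + (A*(2*A))/4 = -2 + (2*A²)/4 = -2 + A²/2)
j*(-139) + f(O) = -141*(-139) + (-2 + (½)*48²) = 19599 + (-2 + (½)*2304) = 19599 + (-2 + 1152) = 19599 + 1150 = 20749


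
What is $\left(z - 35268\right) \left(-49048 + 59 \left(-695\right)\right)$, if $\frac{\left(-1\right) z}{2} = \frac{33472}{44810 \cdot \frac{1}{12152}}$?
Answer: $\frac{107787252918052}{22405} \approx 4.8109 \cdot 10^{9}$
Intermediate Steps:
$z = - \frac{406751744}{22405}$ ($z = - 2 \frac{33472}{44810 \cdot \frac{1}{12152}} = - 2 \frac{33472}{\frac{22405}{6076}} = - 2 \cdot 33472 \cdot \frac{6076}{22405} = \left(-2\right) \frac{203375872}{22405} = - \frac{406751744}{22405} \approx -18155.0$)
$\left(z - 35268\right) \left(-49048 + 59 \left(-695\right)\right) = \left(- \frac{406751744}{22405} - 35268\right) \left(-49048 + 59 \left(-695\right)\right) = - \frac{1196931284 \left(-49048 - 41005\right)}{22405} = \left(- \frac{1196931284}{22405}\right) \left(-90053\right) = \frac{107787252918052}{22405}$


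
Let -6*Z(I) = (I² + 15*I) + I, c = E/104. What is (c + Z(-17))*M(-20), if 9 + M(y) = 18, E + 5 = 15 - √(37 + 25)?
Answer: -1281/52 - 9*√62/104 ≈ -25.316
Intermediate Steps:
E = 10 - √62 (E = -5 + (15 - √(37 + 25)) = -5 + (15 - √62) = 10 - √62 ≈ 2.1260)
M(y) = 9 (M(y) = -9 + 18 = 9)
c = 5/52 - √62/104 (c = (10 - √62)/104 = (10 - √62)*(1/104) = 5/52 - √62/104 ≈ 0.020442)
Z(I) = -8*I/3 - I²/6 (Z(I) = -((I² + 15*I) + I)/6 = -(I² + 16*I)/6 = -8*I/3 - I²/6)
(c + Z(-17))*M(-20) = ((5/52 - √62/104) - ⅙*(-17)*(16 - 17))*9 = ((5/52 - √62/104) - ⅙*(-17)*(-1))*9 = ((5/52 - √62/104) - 17/6)*9 = (-427/156 - √62/104)*9 = -1281/52 - 9*√62/104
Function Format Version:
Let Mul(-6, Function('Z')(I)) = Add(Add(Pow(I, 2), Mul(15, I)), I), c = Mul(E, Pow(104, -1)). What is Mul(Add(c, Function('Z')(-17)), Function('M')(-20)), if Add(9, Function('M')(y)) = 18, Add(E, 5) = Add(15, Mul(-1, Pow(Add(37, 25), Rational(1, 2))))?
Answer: Add(Rational(-1281, 52), Mul(Rational(-9, 104), Pow(62, Rational(1, 2)))) ≈ -25.316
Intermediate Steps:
E = Add(10, Mul(-1, Pow(62, Rational(1, 2)))) (E = Add(-5, Add(15, Mul(-1, Pow(Add(37, 25), Rational(1, 2))))) = Add(-5, Add(15, Mul(-1, Pow(62, Rational(1, 2))))) = Add(10, Mul(-1, Pow(62, Rational(1, 2)))) ≈ 2.1260)
Function('M')(y) = 9 (Function('M')(y) = Add(-9, 18) = 9)
c = Add(Rational(5, 52), Mul(Rational(-1, 104), Pow(62, Rational(1, 2)))) (c = Mul(Add(10, Mul(-1, Pow(62, Rational(1, 2)))), Pow(104, -1)) = Mul(Add(10, Mul(-1, Pow(62, Rational(1, 2)))), Rational(1, 104)) = Add(Rational(5, 52), Mul(Rational(-1, 104), Pow(62, Rational(1, 2)))) ≈ 0.020442)
Function('Z')(I) = Add(Mul(Rational(-8, 3), I), Mul(Rational(-1, 6), Pow(I, 2))) (Function('Z')(I) = Mul(Rational(-1, 6), Add(Add(Pow(I, 2), Mul(15, I)), I)) = Mul(Rational(-1, 6), Add(Pow(I, 2), Mul(16, I))) = Add(Mul(Rational(-8, 3), I), Mul(Rational(-1, 6), Pow(I, 2))))
Mul(Add(c, Function('Z')(-17)), Function('M')(-20)) = Mul(Add(Add(Rational(5, 52), Mul(Rational(-1, 104), Pow(62, Rational(1, 2)))), Mul(Rational(-1, 6), -17, Add(16, -17))), 9) = Mul(Add(Add(Rational(5, 52), Mul(Rational(-1, 104), Pow(62, Rational(1, 2)))), Mul(Rational(-1, 6), -17, -1)), 9) = Mul(Add(Add(Rational(5, 52), Mul(Rational(-1, 104), Pow(62, Rational(1, 2)))), Rational(-17, 6)), 9) = Mul(Add(Rational(-427, 156), Mul(Rational(-1, 104), Pow(62, Rational(1, 2)))), 9) = Add(Rational(-1281, 52), Mul(Rational(-9, 104), Pow(62, Rational(1, 2))))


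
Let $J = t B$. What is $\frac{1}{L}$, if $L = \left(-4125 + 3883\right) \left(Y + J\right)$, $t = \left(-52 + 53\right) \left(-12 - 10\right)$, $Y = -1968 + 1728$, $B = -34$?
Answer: $- \frac{1}{122936} \approx -8.1343 \cdot 10^{-6}$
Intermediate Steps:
$Y = -240$
$t = -22$ ($t = 1 \left(-22\right) = -22$)
$J = 748$ ($J = \left(-22\right) \left(-34\right) = 748$)
$L = -122936$ ($L = \left(-4125 + 3883\right) \left(-240 + 748\right) = \left(-242\right) 508 = -122936$)
$\frac{1}{L} = \frac{1}{-122936} = - \frac{1}{122936}$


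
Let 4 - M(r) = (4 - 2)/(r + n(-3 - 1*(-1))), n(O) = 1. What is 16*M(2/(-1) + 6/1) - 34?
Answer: 118/5 ≈ 23.600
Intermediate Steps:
M(r) = 4 - 2/(1 + r) (M(r) = 4 - (4 - 2)/(r + 1) = 4 - 2/(1 + r))
16*M(2/(-1) + 6/1) - 34 = 16*(2*(1 + 2*(2/(-1) + 6/1))/(1 + (2/(-1) + 6/1))) - 34 = 16*(2*(1 + 2*(2*(-1) + 6*1))/(1 + (2*(-1) + 6*1))) - 34 = 16*(2*(1 + 2*(-2 + 6))/(1 + (-2 + 6))) - 34 = 16*(2*(1 + 2*4)/(1 + 4)) - 34 = 16*(2*(1 + 8)/5) - 34 = 16*(2*(1/5)*9) - 34 = 16*(18/5) - 34 = 288/5 - 34 = 118/5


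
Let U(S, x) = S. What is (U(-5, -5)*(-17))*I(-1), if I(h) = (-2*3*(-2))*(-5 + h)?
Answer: -6120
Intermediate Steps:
I(h) = -60 + 12*h (I(h) = (-6*(-2))*(-5 + h) = 12*(-5 + h) = -60 + 12*h)
(U(-5, -5)*(-17))*I(-1) = (-5*(-17))*(-60 + 12*(-1)) = 85*(-60 - 12) = 85*(-72) = -6120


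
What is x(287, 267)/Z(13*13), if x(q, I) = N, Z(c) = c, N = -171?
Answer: -171/169 ≈ -1.0118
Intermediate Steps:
x(q, I) = -171
x(287, 267)/Z(13*13) = -171/(13*13) = -171/169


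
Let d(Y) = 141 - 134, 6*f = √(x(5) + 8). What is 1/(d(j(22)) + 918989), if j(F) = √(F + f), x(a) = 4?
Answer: 1/918996 ≈ 1.0881e-6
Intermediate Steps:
f = √3/3 (f = √(4 + 8)/6 = √12/6 = (2*√3)/6 = √3/3 ≈ 0.57735)
j(F) = √(F + √3/3)
d(Y) = 7
1/(d(j(22)) + 918989) = 1/(7 + 918989) = 1/918996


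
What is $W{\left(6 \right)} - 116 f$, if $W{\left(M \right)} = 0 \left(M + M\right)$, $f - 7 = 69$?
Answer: $-8816$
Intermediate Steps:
$f = 76$ ($f = 7 + 69 = 76$)
$W{\left(M \right)} = 0$ ($W{\left(M \right)} = 0 \cdot 2 M = 0$)
$W{\left(6 \right)} - 116 f = 0 - 8816 = -8816$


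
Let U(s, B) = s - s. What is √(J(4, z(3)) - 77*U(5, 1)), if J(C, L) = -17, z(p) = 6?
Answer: I*√17 ≈ 4.1231*I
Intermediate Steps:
U(s, B) = 0
√(J(4, z(3)) - 77*U(5, 1)) = √(-17 - 77*0) = √(-17 + 0) = √(-17) = I*√17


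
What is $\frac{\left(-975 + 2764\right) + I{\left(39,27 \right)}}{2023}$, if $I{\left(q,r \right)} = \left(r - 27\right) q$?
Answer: $\frac{1789}{2023} \approx 0.88433$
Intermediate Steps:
$I{\left(q,r \right)} = q \left(-27 + r\right)$ ($I{\left(q,r \right)} = \left(r - 27\right) q = \left(-27 + r\right) q = q \left(-27 + r\right)$)
$\frac{\left(-975 + 2764\right) + I{\left(39,27 \right)}}{2023} = \frac{\left(-975 + 2764\right) + 39 \left(-27 + 27\right)}{2023} = \left(1789 + 39 \cdot 0\right) \frac{1}{2023} = \left(1789 + 0\right) \frac{1}{2023} = 1789 \cdot \frac{1}{2023} = \frac{1789}{2023}$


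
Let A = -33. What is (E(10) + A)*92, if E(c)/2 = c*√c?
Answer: -3036 + 1840*√10 ≈ 2782.6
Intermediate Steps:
E(c) = 2*c^(3/2) (E(c) = 2*(c*√c) = 2*c^(3/2))
(E(10) + A)*92 = (2*10^(3/2) - 33)*92 = (2*(10*√10) - 33)*92 = (20*√10 - 33)*92 = (-33 + 20*√10)*92 = -3036 + 1840*√10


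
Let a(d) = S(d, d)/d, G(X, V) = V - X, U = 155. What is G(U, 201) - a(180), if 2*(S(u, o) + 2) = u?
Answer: 2048/45 ≈ 45.511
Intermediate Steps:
S(u, o) = -2 + u/2
a(d) = (-2 + d/2)/d
G(U, 201) - a(180) = (201 - 1*155) - (-4 + 180)/(2*180) = (201 - 155) - 176/(2*180) = 46 - 1*22/45 = 46 - 22/45 = 2048/45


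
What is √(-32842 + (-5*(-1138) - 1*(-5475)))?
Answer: I*√21677 ≈ 147.23*I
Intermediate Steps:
√(-32842 + (-5*(-1138) - 1*(-5475))) = √(-32842 + (5690 + 5475)) = √(-32842 + 11165) = √(-21677) = I*√21677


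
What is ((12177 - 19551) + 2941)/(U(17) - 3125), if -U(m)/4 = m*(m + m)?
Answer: 4433/5437 ≈ 0.81534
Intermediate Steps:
U(m) = -8*m**2 (U(m) = -4*m*(m + m) = -4*m*2*m = -8*m**2)
((12177 - 19551) + 2941)/(U(17) - 3125) = ((12177 - 19551) + 2941)/(-8*17**2 - 3125) = (-7374 + 2941)/(-8*289 - 3125) = -4433/(-2312 - 3125) = -4433/(-5437) = -4433*(-1/5437) = 4433/5437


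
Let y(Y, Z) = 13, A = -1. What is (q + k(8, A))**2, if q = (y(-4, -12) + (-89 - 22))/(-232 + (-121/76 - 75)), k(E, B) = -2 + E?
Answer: 21953163556/550043209 ≈ 39.912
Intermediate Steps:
q = 7448/23453 (q = (13 + (-89 - 22))/(-232 + (-121/76 - 75)) = (13 - 111)/(-232 + (-121*1/76 - 75)) = -98/(-232 + (-121/76 - 75)) = -98/(-232 - 5821/76) = -98/(-23453/76) = -98*(-76/23453) = 7448/23453 ≈ 0.31757)
(q + k(8, A))**2 = (7448/23453 + (-2 + 8))**2 = (7448/23453 + 6)**2 = (148166/23453)**2 = 21953163556/550043209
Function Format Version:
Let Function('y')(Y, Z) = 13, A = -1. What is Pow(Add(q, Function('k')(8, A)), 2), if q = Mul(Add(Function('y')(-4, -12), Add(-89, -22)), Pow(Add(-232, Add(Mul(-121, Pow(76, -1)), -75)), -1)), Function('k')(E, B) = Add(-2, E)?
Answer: Rational(21953163556, 550043209) ≈ 39.912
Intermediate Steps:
q = Rational(7448, 23453) (q = Mul(Add(13, Add(-89, -22)), Pow(Add(-232, Add(Mul(-121, Pow(76, -1)), -75)), -1)) = Mul(Add(13, -111), Pow(Add(-232, Add(Mul(-121, Rational(1, 76)), -75)), -1)) = Mul(-98, Pow(Add(-232, Add(Rational(-121, 76), -75)), -1)) = Mul(-98, Pow(Add(-232, Rational(-5821, 76)), -1)) = Mul(-98, Pow(Rational(-23453, 76), -1)) = Mul(-98, Rational(-76, 23453)) = Rational(7448, 23453) ≈ 0.31757)
Pow(Add(q, Function('k')(8, A)), 2) = Pow(Add(Rational(7448, 23453), Add(-2, 8)), 2) = Pow(Add(Rational(7448, 23453), 6), 2) = Pow(Rational(148166, 23453), 2) = Rational(21953163556, 550043209)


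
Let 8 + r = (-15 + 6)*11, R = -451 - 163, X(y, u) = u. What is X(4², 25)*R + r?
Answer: -15457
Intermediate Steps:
R = -614
r = -107 (r = -8 + (-15 + 6)*11 = -8 - 9*11 = -8 - 99 = -107)
X(4², 25)*R + r = 25*(-614) - 107 = -15350 - 107 = -15457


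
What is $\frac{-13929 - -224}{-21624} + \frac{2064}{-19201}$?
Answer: $\frac{218517769}{415202424} \approx 0.52629$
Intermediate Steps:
$\frac{-13929 - -224}{-21624} + \frac{2064}{-19201} = \left(-13929 + 224\right) \left(- \frac{1}{21624}\right) + 2064 \left(- \frac{1}{19201}\right) = \left(-13705\right) \left(- \frac{1}{21624}\right) - \frac{2064}{19201} = \frac{13705}{21624} - \frac{2064}{19201} = \frac{218517769}{415202424}$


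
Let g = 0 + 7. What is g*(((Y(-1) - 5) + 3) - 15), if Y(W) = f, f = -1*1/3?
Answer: -364/3 ≈ -121.33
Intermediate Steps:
g = 7
f = -⅓ (f = -1*⅓ = -⅓ ≈ -0.33333)
Y(W) = -⅓
g*(((Y(-1) - 5) + 3) - 15) = 7*(((-⅓ - 5) + 3) - 15) = 7*((-16/3 + 3) - 15) = 7*(-7/3 - 15) = 7*(-52/3) = -364/3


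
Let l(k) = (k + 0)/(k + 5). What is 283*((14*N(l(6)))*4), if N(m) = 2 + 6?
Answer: 126784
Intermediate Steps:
l(k) = k/(5 + k)
N(m) = 8
283*((14*N(l(6)))*4) = 283*((14*8)*4) = 283*(112*4) = 283*448 = 126784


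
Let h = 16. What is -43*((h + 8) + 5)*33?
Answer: -41151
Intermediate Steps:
-43*((h + 8) + 5)*33 = -43*((16 + 8) + 5)*33 = -43*(24 + 5)*33 = -43*29*33 = -1247*33 = -41151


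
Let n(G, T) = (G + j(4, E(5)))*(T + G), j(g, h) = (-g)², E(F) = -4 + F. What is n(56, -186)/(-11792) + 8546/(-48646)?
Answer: 11079754/17926051 ≈ 0.61808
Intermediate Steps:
j(g, h) = g²
n(G, T) = (16 + G)*(G + T) (n(G, T) = (G + 4²)*(T + G) = (G + 16)*(G + T) = (16 + G)*(G + T))
n(56, -186)/(-11792) + 8546/(-48646) = (56² + 16*56 + 16*(-186) + 56*(-186))/(-11792) + 8546/(-48646) = (3136 + 896 - 2976 - 10416)*(-1/11792) + 8546*(-1/48646) = -9360*(-1/11792) - 4273/24323 = 585/737 - 4273/24323 = 11079754/17926051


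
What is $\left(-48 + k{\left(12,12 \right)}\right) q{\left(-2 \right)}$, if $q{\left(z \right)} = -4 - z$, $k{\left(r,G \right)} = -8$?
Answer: $112$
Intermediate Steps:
$\left(-48 + k{\left(12,12 \right)}\right) q{\left(-2 \right)} = \left(-48 - 8\right) \left(-4 - -2\right) = - 56 \left(-4 + 2\right) = \left(-56\right) \left(-2\right) = 112$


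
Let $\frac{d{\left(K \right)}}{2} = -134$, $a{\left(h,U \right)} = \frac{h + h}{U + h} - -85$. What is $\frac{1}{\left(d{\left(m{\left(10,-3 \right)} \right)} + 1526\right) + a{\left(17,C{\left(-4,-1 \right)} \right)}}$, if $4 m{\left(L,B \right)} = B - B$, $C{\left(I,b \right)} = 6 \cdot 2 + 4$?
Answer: $\frac{33}{44353} \approx 0.00074403$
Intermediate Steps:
$C{\left(I,b \right)} = 16$ ($C{\left(I,b \right)} = 12 + 4 = 16$)
$a{\left(h,U \right)} = 85 + \frac{2 h}{U + h}$ ($a{\left(h,U \right)} = \frac{2 h}{U + h} + 85 = 85 + \frac{2 h}{U + h}$)
$m{\left(L,B \right)} = 0$ ($m{\left(L,B \right)} = \frac{B - B}{4} = \frac{1}{4} \cdot 0 = 0$)
$d{\left(K \right)} = -268$ ($d{\left(K \right)} = 2 \left(-134\right) = -268$)
$\frac{1}{\left(d{\left(m{\left(10,-3 \right)} \right)} + 1526\right) + a{\left(17,C{\left(-4,-1 \right)} \right)}} = \frac{1}{\left(-268 + 1526\right) + \frac{85 \cdot 16 + 87 \cdot 17}{16 + 17}} = \frac{1}{1258 + \frac{1360 + 1479}{33}} = \frac{1}{1258 + \frac{1}{33} \cdot 2839} = \frac{1}{1258 + \frac{2839}{33}} = \frac{1}{\frac{44353}{33}} = \frac{33}{44353}$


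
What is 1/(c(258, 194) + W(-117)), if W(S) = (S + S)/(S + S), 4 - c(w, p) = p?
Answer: -1/189 ≈ -0.0052910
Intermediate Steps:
c(w, p) = 4 - p
W(S) = 1 (W(S) = (2*S)/((2*S)) = (2*S)*(1/(2*S)) = 1)
1/(c(258, 194) + W(-117)) = 1/((4 - 1*194) + 1) = 1/((4 - 194) + 1) = 1/(-190 + 1) = 1/(-189) = -1/189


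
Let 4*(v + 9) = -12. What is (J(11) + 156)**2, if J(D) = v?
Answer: 20736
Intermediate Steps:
v = -12 (v = -9 + (1/4)*(-12) = -9 - 3 = -12)
J(D) = -12
(J(11) + 156)**2 = (-12 + 156)**2 = 144**2 = 20736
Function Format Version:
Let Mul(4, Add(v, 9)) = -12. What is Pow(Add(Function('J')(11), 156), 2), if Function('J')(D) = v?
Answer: 20736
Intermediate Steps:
v = -12 (v = Add(-9, Mul(Rational(1, 4), -12)) = Add(-9, -3) = -12)
Function('J')(D) = -12
Pow(Add(Function('J')(11), 156), 2) = Pow(Add(-12, 156), 2) = Pow(144, 2) = 20736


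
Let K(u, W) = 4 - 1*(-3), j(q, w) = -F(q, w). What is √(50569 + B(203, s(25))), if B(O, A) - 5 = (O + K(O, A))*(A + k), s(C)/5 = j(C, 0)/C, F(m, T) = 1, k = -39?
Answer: √42342 ≈ 205.77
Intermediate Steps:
j(q, w) = -1 (j(q, w) = -1*1 = -1)
K(u, W) = 7 (K(u, W) = 4 + 3 = 7)
s(C) = -5/C (s(C) = 5*(-1/C) = -5/C)
B(O, A) = 5 + (-39 + A)*(7 + O) (B(O, A) = 5 + (O + 7)*(A - 39) = 5 + (7 + O)*(-39 + A) = 5 + (-39 + A)*(7 + O))
√(50569 + B(203, s(25))) = √(50569 + (-268 - 39*203 + 7*(-5/25) - 5/25*203)) = √(50569 + (-268 - 7917 + 7*(-5*1/25) - 5*1/25*203)) = √(50569 + (-268 - 7917 + 7*(-⅕) - ⅕*203)) = √(50569 + (-268 - 7917 - 7/5 - 203/5)) = √(50569 - 8227) = √42342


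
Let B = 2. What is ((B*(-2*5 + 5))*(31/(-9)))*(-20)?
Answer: -6200/9 ≈ -688.89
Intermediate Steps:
((B*(-2*5 + 5))*(31/(-9)))*(-20) = ((2*(-2*5 + 5))*(31/(-9)))*(-20) = ((2*(-10 + 5))*(31*(-1/9)))*(-20) = ((2*(-5))*(-31/9))*(-20) = -10*(-31/9)*(-20) = (310/9)*(-20) = -6200/9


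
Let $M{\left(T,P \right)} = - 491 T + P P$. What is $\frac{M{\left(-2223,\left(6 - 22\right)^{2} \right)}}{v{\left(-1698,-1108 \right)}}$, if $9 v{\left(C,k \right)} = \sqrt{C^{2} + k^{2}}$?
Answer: $\frac{10413261 \sqrt{1027717}}{2055434} \approx 5135.9$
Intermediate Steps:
$M{\left(T,P \right)} = P^{2} - 491 T$ ($M{\left(T,P \right)} = - 491 T + P^{2} = P^{2} - 491 T$)
$v{\left(C,k \right)} = \frac{\sqrt{C^{2} + k^{2}}}{9}$
$\frac{M{\left(-2223,\left(6 - 22\right)^{2} \right)}}{v{\left(-1698,-1108 \right)}} = \frac{\left(\left(6 - 22\right)^{2}\right)^{2} - -1091493}{\frac{1}{9} \sqrt{\left(-1698\right)^{2} + \left(-1108\right)^{2}}} = \frac{\left(\left(-16\right)^{2}\right)^{2} + 1091493}{\frac{1}{9} \sqrt{2883204 + 1227664}} = \frac{256^{2} + 1091493}{\frac{1}{9} \sqrt{4110868}} = \frac{65536 + 1091493}{\frac{1}{9} \cdot 2 \sqrt{1027717}} = \frac{1157029}{\frac{2}{9} \sqrt{1027717}} = 1157029 \frac{9 \sqrt{1027717}}{2055434} = \frac{10413261 \sqrt{1027717}}{2055434}$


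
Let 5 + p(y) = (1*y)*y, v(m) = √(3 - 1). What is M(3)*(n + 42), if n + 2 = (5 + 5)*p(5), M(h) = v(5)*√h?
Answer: 240*√6 ≈ 587.88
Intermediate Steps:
v(m) = √2
p(y) = -5 + y² (p(y) = -5 + (1*y)*y = -5 + y*y = -5 + y²)
M(h) = √2*√h
n = 198 (n = -2 + (5 + 5)*(-5 + 5²) = -2 + 10*(-5 + 25) = -2 + 10*20 = -2 + 200 = 198)
M(3)*(n + 42) = (√2*√3)*(198 + 42) = √6*240 = 240*√6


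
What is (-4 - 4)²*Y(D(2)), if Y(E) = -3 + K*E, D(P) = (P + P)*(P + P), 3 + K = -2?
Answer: -5312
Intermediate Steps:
K = -5 (K = -3 - 2 = -5)
D(P) = 4*P² (D(P) = (2*P)*(2*P) = 4*P²)
Y(E) = -3 - 5*E
(-4 - 4)²*Y(D(2)) = (-4 - 4)²*(-3 - 20*2²) = (-8)²*(-3 - 20*4) = 64*(-3 - 5*16) = 64*(-3 - 80) = 64*(-83) = -5312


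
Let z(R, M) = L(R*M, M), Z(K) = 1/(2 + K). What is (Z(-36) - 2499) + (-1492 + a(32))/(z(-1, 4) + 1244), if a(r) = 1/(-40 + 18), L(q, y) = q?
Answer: -231901581/92752 ≈ -2500.2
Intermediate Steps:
z(R, M) = M*R (z(R, M) = R*M = M*R)
a(r) = -1/22 (a(r) = 1/(-22) = -1/22)
(Z(-36) - 2499) + (-1492 + a(32))/(z(-1, 4) + 1244) = (1/(2 - 36) - 2499) + (-1492 - 1/22)/(4*(-1) + 1244) = (1/(-34) - 2499) - 32825/(22*(-4 + 1244)) = (-1/34 - 2499) - 32825/22/1240 = -84967/34 - 32825/22*1/1240 = -84967/34 - 6565/5456 = -231901581/92752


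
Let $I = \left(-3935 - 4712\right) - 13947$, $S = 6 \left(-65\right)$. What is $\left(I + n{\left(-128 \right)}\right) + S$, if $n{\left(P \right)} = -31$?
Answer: $-23015$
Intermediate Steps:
$S = -390$
$I = -22594$ ($I = -8647 - 13947 = -22594$)
$\left(I + n{\left(-128 \right)}\right) + S = \left(-22594 - 31\right) - 390 = -22625 - 390 = -23015$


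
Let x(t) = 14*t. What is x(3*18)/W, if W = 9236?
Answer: 189/2309 ≈ 0.081854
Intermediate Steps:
x(3*18)/W = (14*(3*18))/9236 = (14*54)*(1/9236) = 756*(1/9236) = 189/2309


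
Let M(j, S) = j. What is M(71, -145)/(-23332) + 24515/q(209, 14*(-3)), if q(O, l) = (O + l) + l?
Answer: 114395021/583300 ≈ 196.12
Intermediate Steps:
q(O, l) = O + 2*l
M(71, -145)/(-23332) + 24515/q(209, 14*(-3)) = 71/(-23332) + 24515/(209 + 2*(14*(-3))) = 71*(-1/23332) + 24515/(209 + 2*(-42)) = -71/23332 + 24515/(209 - 84) = -71/23332 + 24515/125 = -71/23332 + 24515*(1/125) = -71/23332 + 4903/25 = 114395021/583300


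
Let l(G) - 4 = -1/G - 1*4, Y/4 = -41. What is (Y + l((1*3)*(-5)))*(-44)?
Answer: 108196/15 ≈ 7213.1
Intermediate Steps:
Y = -164 (Y = 4*(-41) = -164)
l(G) = -1/G (l(G) = 4 + (-1/G - 1*4) = 4 + (-1/G - 4) = 4 + (-4 - 1/G) = -1/G)
(Y + l((1*3)*(-5)))*(-44) = (-164 - 1/((1*3)*(-5)))*(-44) = (-164 - 1/(3*(-5)))*(-44) = (-164 - 1/(-15))*(-44) = (-164 - 1*(-1/15))*(-44) = (-164 + 1/15)*(-44) = -2459/15*(-44) = 108196/15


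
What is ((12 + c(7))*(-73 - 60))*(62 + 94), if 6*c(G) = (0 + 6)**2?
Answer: -373464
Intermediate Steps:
c(G) = 6 (c(G) = (0 + 6)**2/6 = (1/6)*6**2 = (1/6)*36 = 6)
((12 + c(7))*(-73 - 60))*(62 + 94) = ((12 + 6)*(-73 - 60))*(62 + 94) = (18*(-133))*156 = -2394*156 = -373464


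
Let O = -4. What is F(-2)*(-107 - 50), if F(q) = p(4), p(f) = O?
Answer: 628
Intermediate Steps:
p(f) = -4
F(q) = -4
F(-2)*(-107 - 50) = -4*(-107 - 50) = -4*(-157) = 628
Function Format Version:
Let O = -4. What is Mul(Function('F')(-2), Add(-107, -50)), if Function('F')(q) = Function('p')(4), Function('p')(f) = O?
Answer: 628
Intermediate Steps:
Function('p')(f) = -4
Function('F')(q) = -4
Mul(Function('F')(-2), Add(-107, -50)) = Mul(-4, Add(-107, -50)) = Mul(-4, -157) = 628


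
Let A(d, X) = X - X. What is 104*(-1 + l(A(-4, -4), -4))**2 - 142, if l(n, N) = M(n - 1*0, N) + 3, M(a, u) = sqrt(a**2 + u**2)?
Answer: 3602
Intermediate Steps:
A(d, X) = 0
l(n, N) = 3 + sqrt(N**2 + n**2) (l(n, N) = sqrt((n - 1*0)**2 + N**2) + 3 = sqrt((n + 0)**2 + N**2) + 3 = sqrt(n**2 + N**2) + 3 = sqrt(N**2 + n**2) + 3 = 3 + sqrt(N**2 + n**2))
104*(-1 + l(A(-4, -4), -4))**2 - 142 = 104*(-1 + (3 + sqrt((-4)**2 + 0**2)))**2 - 142 = 104*(-1 + (3 + sqrt(16 + 0)))**2 - 142 = 104*(-1 + (3 + sqrt(16)))**2 - 142 = 104*(-1 + (3 + 4))**2 - 142 = 104*(-1 + 7)**2 - 142 = 104*6**2 - 142 = 104*36 - 142 = 3744 - 142 = 3602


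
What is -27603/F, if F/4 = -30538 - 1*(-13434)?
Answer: 27603/68416 ≈ 0.40346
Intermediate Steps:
F = -68416 (F = 4*(-30538 - 1*(-13434)) = 4*(-30538 + 13434) = 4*(-17104) = -68416)
-27603/F = -27603/(-68416) = -27603*(-1/68416) = 27603/68416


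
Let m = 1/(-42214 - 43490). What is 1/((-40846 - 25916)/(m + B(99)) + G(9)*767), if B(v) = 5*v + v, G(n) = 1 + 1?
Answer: 50908175/72371370002 ≈ 0.00070343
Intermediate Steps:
G(n) = 2
B(v) = 6*v
m = -1/85704 (m = 1/(-85704) = -1/85704 ≈ -1.1668e-5)
1/((-40846 - 25916)/(m + B(99)) + G(9)*767) = 1/((-40846 - 25916)/(-1/85704 + 6*99) + 2*767) = 1/(-66762/(-1/85704 + 594) + 1534) = 1/(-66762/50908175/85704 + 1534) = 1/(-66762*85704/50908175 + 1534) = 1/(-5721770448/50908175 + 1534) = 1/(72371370002/50908175) = 50908175/72371370002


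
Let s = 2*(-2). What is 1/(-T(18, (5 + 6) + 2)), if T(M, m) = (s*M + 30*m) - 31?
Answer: -1/287 ≈ -0.0034843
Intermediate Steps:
s = -4
T(M, m) = -31 - 4*M + 30*m (T(M, m) = (-4*M + 30*m) - 31 = -31 - 4*M + 30*m)
1/(-T(18, (5 + 6) + 2)) = 1/(-(-31 - 4*18 + 30*((5 + 6) + 2))) = 1/(-(-31 - 72 + 30*(11 + 2))) = 1/(-(-31 - 72 + 30*13)) = 1/(-(-31 - 72 + 390)) = 1/(-1*287) = 1/(-287) = -1/287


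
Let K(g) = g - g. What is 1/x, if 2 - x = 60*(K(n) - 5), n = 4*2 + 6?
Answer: 1/302 ≈ 0.0033113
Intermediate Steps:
n = 14 (n = 8 + 6 = 14)
K(g) = 0
x = 302 (x = 2 - 60*(0 - 5) = 2 - 60*(-5) = 2 - 1*(-300) = 2 + 300 = 302)
1/x = 1/302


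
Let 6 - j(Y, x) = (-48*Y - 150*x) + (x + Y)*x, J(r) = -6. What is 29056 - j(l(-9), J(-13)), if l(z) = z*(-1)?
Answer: 29500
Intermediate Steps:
l(z) = -z
j(Y, x) = 6 + 48*Y + 150*x - x*(Y + x) (j(Y, x) = 6 - ((-48*Y - 150*x) + (x + Y)*x) = 6 - ((-150*x - 48*Y) + (Y + x)*x) = 6 - ((-150*x - 48*Y) + x*(Y + x)) = 6 - (-150*x - 48*Y + x*(Y + x)) = 6 + (48*Y + 150*x - x*(Y + x)) = 6 + 48*Y + 150*x - x*(Y + x))
29056 - j(l(-9), J(-13)) = 29056 - (6 - 1*(-6)² + 48*(-1*(-9)) + 150*(-6) - 1*(-1*(-9))*(-6)) = 29056 - (6 - 1*36 + 48*9 - 900 - 1*9*(-6)) = 29056 - (6 - 36 + 432 - 900 + 54) = 29056 - 1*(-444) = 29056 + 444 = 29500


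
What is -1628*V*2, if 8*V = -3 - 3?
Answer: 2442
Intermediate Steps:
V = -¾ (V = (-3 - 3)/8 = (⅛)*(-6) = -¾ ≈ -0.75000)
-1628*V*2 = -(-1221)*2 = -1628*(-3/2) = 2442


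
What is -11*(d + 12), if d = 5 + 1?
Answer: -198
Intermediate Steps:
d = 6
-11*(d + 12) = -11*(6 + 12) = -11*18 = -198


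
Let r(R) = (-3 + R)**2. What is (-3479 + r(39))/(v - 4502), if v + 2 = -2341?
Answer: 59/185 ≈ 0.31892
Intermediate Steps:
v = -2343 (v = -2 - 2341 = -2343)
(-3479 + r(39))/(v - 4502) = (-3479 + (-3 + 39)**2)/(-2343 - 4502) = (-3479 + 36**2)/(-6845) = (-3479 + 1296)*(-1/6845) = -2183*(-1/6845) = 59/185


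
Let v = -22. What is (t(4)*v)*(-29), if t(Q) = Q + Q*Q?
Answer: 12760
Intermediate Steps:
t(Q) = Q + Q²
(t(4)*v)*(-29) = ((4*(1 + 4))*(-22))*(-29) = ((4*5)*(-22))*(-29) = (20*(-22))*(-29) = -440*(-29) = 12760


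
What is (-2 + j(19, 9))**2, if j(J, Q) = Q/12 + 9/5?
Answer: 121/400 ≈ 0.30250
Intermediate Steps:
j(J, Q) = 9/5 + Q/12 (j(J, Q) = Q*(1/12) + 9*(1/5) = Q/12 + 9/5 = 9/5 + Q/12)
(-2 + j(19, 9))**2 = (-2 + (9/5 + (1/12)*9))**2 = (-2 + (9/5 + 3/4))**2 = (-2 + 51/20)**2 = (11/20)**2 = 121/400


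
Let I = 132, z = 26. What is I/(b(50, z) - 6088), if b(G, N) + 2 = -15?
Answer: -4/185 ≈ -0.021622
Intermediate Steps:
b(G, N) = -17 (b(G, N) = -2 - 15 = -17)
I/(b(50, z) - 6088) = 132/(-17 - 6088) = 132/(-6105) = 132*(-1/6105) = -4/185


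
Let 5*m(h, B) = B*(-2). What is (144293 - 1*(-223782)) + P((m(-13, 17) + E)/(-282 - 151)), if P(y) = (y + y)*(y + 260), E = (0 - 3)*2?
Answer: 1725322401267/4687225 ≈ 3.6809e+5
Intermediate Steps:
m(h, B) = -2*B/5 (m(h, B) = (B*(-2))/5 = (-2*B)/5 = -2*B/5)
E = -6 (E = -3*2 = -6)
P(y) = 2*y*(260 + y) (P(y) = (2*y)*(260 + y) = 2*y*(260 + y))
(144293 - 1*(-223782)) + P((m(-13, 17) + E)/(-282 - 151)) = (144293 - 1*(-223782)) + 2*((-⅖*17 - 6)/(-282 - 151))*(260 + (-⅖*17 - 6)/(-282 - 151)) = (144293 + 223782) + 2*((-34/5 - 6)/(-433))*(260 + (-34/5 - 6)/(-433)) = 368075 + 2*(-64/5*(-1/433))*(260 - 64/5*(-1/433)) = 368075 + 2*(64/2165)*(260 + 64/2165) = 368075 + 2*(64/2165)*(562964/2165) = 368075 + 72059392/4687225 = 1725322401267/4687225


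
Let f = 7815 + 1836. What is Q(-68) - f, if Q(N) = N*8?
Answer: -10195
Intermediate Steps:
Q(N) = 8*N
f = 9651
Q(-68) - f = 8*(-68) - 1*9651 = -544 - 9651 = -10195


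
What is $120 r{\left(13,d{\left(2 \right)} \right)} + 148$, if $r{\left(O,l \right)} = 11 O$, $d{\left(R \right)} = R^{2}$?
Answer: $17308$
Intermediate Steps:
$120 r{\left(13,d{\left(2 \right)} \right)} + 148 = 120 \cdot 11 \cdot 13 + 148 = 120 \cdot 143 + 148 = 17160 + 148 = 17308$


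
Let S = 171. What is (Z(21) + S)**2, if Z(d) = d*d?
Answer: 374544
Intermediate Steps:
Z(d) = d**2
(Z(21) + S)**2 = (21**2 + 171)**2 = (441 + 171)**2 = 612**2 = 374544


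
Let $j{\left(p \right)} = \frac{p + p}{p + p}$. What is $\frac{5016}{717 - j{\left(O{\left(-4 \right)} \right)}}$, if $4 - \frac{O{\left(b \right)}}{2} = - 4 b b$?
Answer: $\frac{1254}{179} \approx 7.0056$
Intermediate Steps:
$O{\left(b \right)} = 8 + 8 b^{2}$ ($O{\left(b \right)} = 8 - 2 \left(- 4 b b\right) = 8 - 2 \left(- 4 b^{2}\right) = 8 + 8 b^{2}$)
$j{\left(p \right)} = 1$ ($j{\left(p \right)} = \frac{2 p}{2 p} = 2 p \frac{1}{2 p} = 1$)
$\frac{5016}{717 - j{\left(O{\left(-4 \right)} \right)}} = \frac{5016}{717 - 1} = \frac{5016}{716} = 5016 \cdot \frac{1}{716} = \frac{1254}{179}$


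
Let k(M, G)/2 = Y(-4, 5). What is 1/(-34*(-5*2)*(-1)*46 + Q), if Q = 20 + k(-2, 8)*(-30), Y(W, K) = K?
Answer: -1/15920 ≈ -6.2814e-5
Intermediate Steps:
k(M, G) = 10 (k(M, G) = 2*5 = 10)
Q = -280 (Q = 20 + 10*(-30) = 20 - 300 = -280)
1/(-34*(-5*2)*(-1)*46 + Q) = 1/(-34*(-5*2)*(-1)*46 - 280) = 1/(-(-340)*(-1)*46 - 280) = 1/(-34*10*46 - 280) = 1/(-340*46 - 280) = 1/(-15640 - 280) = 1/(-15920) = -1/15920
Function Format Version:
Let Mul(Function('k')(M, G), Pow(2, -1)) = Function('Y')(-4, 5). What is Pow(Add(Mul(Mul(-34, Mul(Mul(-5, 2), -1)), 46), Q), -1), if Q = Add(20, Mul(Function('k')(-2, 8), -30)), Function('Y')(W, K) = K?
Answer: Rational(-1, 15920) ≈ -6.2814e-5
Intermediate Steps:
Function('k')(M, G) = 10 (Function('k')(M, G) = Mul(2, 5) = 10)
Q = -280 (Q = Add(20, Mul(10, -30)) = Add(20, -300) = -280)
Pow(Add(Mul(Mul(-34, Mul(Mul(-5, 2), -1)), 46), Q), -1) = Pow(Add(Mul(Mul(-34, Mul(Mul(-5, 2), -1)), 46), -280), -1) = Pow(Add(Mul(Mul(-34, Mul(-10, -1)), 46), -280), -1) = Pow(Add(Mul(Mul(-34, 10), 46), -280), -1) = Pow(Add(Mul(-340, 46), -280), -1) = Pow(Add(-15640, -280), -1) = Pow(-15920, -1) = Rational(-1, 15920)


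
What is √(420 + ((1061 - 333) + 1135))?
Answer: √2283 ≈ 47.781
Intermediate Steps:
√(420 + ((1061 - 333) + 1135)) = √(420 + (728 + 1135)) = √(420 + 1863) = √2283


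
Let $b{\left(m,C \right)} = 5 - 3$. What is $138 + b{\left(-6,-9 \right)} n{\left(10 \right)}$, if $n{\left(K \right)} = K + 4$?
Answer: $166$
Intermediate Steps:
$b{\left(m,C \right)} = 2$
$n{\left(K \right)} = 4 + K$
$138 + b{\left(-6,-9 \right)} n{\left(10 \right)} = 138 + 2 \left(4 + 10\right) = 138 + 2 \cdot 14 = 138 + 28 = 166$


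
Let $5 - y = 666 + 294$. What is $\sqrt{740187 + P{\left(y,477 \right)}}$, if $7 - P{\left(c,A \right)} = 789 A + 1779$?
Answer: $\sqrt{362062} \approx 601.72$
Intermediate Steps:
$y = -955$ ($y = 5 - \left(666 + 294\right) = 5 - 960 = -955$)
$P{\left(c,A \right)} = -1772 - 789 A$ ($P{\left(c,A \right)} = 7 - \left(789 A + 1779\right) = 7 - \left(1779 + 789 A\right) = -1772 - 789 A$)
$\sqrt{740187 + P{\left(y,477 \right)}} = \sqrt{740187 - 378125} = \sqrt{362062}$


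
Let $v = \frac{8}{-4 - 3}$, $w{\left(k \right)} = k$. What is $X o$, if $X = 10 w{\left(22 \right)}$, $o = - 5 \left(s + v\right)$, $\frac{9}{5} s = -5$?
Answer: $\frac{271700}{63} \approx 4312.7$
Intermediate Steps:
$s = - \frac{25}{9}$ ($s = \frac{5}{9} \left(-5\right) = - \frac{25}{9} \approx -2.7778$)
$v = - \frac{8}{7}$ ($v = \frac{8}{-7} = 8 \left(- \frac{1}{7}\right) = - \frac{8}{7} \approx -1.1429$)
$o = \frac{1235}{63}$ ($o = - 5 \left(- \frac{25}{9} - \frac{8}{7}\right) = \left(-5\right) \left(- \frac{247}{63}\right) = \frac{1235}{63} \approx 19.603$)
$X = 220$ ($X = 10 \cdot 22 = 220$)
$X o = 220 \cdot \frac{1235}{63} = \frac{271700}{63}$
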